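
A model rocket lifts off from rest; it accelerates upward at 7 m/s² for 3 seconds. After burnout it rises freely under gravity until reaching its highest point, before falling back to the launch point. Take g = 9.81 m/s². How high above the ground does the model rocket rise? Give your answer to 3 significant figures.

Phase 1 (powered ascent): v₀ = 0 m/s, a = 7 m/s².
v = v₀ + at = 0 + (7)(3) = 21.0 m/s
Δx = v₀t + ½at² = 0·3 + 0.5·7·3² = 31.5 m

Phase 2 (coasting upward): v₀ = 21.0 m/s, a = -9.81 m/s².
v = v₀ + at → t = (0 − 21.0) / -9.81 = 2.14 s
v² = v₀² + 2aΔx → Δx = (0² − 21.0²)/(2·-9.81) = 22.5 m
Maximum height = 31.5 + 22.5 = 54.0 m

54.0 m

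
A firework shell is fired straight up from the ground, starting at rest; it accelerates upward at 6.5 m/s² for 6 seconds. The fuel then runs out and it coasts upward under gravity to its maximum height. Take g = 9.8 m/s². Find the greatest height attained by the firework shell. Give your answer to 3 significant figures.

Phase 1 (powered ascent): v₀ = 0 m/s, a = 6.5 m/s².
v = v₀ + at = 0 + (6.5)(6) = 39.0 m/s
Δx = v₀t + ½at² = 0·6 + 0.5·6.5·6² = 117 m

Phase 2 (coasting upward): v₀ = 39.0 m/s, a = -9.8 m/s².
v = v₀ + at → t = (0 − 39.0) / -9.8 = 3.98 s
v² = v₀² + 2aΔx → Δx = (0² − 39.0²)/(2·-9.8) = 77.6 m
Maximum height = 117 + 77.6 = 195 m

195 m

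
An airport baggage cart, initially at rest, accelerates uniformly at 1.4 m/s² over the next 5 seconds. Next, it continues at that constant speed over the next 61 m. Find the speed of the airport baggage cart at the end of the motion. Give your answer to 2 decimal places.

Phase 1 (accelerating): v₀ = 0 m/s, a = 1.4 m/s².
v = v₀ + at = 0 + (1.4)(5) = 7.00 m/s
Δx = v₀t + ½at² = 0·5 + 0.5·1.4·5² = 17.5 m

Phase 2 (constant speed): v₀ = 7.00 m/s, a = 0 m/s².
Constant speed: t = d/v = 61/7.00 = 8.71 s
Final speed = 7.00 m/s

7.00 m/s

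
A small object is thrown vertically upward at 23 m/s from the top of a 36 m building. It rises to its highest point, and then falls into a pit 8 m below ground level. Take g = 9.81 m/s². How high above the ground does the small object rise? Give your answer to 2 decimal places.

62.96 m

Phase 1 (rising): v₀ = 23.0 m/s, a = -9.81 m/s².
v = v₀ + at → t = (0 − 23.0) / -9.81 = 2.34 s
v² = v₀² + 2aΔx → Δx = (0² − 23.0²)/(2·-9.81) = 27.0 m
Maximum height = 36 + 27.0 = 63.0 m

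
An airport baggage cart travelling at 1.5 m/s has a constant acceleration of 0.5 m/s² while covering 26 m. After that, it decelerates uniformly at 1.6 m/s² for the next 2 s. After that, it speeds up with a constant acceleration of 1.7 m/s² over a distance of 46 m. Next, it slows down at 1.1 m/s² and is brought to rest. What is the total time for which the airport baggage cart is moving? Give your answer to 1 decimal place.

27.4 s

Phase 1 (accelerating): v₀ = 1.50 m/s, a = 0.5 m/s².
v² = v₀² + 2aΔx = 1.50² + 2·0.5·26 = 28.2 → v = 5.32 m/s
t = (v − v₀)/a = (5.32 − 1.50)/0.5 = 7.63 s

Phase 2 (decelerating): v₀ = 5.32 m/s, a = -1.6 m/s².
v = v₀ + at = 5.32 + (-1.6)(2) = 2.12 m/s
Δx = v₀t + ½at² = 5.32·2 + 0.5·-1.6·2² = 7.43 m

Phase 3 (accelerating): v₀ = 2.12 m/s, a = 1.7 m/s².
v² = v₀² + 2aΔx = 2.12² + 2·1.7·46 = 161 → v = 12.7 m/s
t = (v − v₀)/a = (12.7 − 2.12)/1.7 = 6.22 s

Phase 4 (decelerating): v₀ = 12.7 m/s, a = -1.1 m/s².
v = v₀ + at → t = (0 − 12.7) / -1.1 = 11.5 s
v² = v₀² + 2aΔx → Δx = (0² − 12.7²)/(2·-1.1) = 73.1 m
Total time = 7.63 + 2.00 + 6.22 + 11.5 = 27.4 s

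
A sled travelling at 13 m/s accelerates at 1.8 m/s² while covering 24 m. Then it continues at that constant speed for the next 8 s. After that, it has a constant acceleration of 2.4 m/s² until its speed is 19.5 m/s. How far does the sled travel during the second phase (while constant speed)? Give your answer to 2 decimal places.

Phase 1 (accelerating): v₀ = 13.0 m/s, a = 1.8 m/s².
v² = v₀² + 2aΔx = 13.0² + 2·1.8·24 = 255 → v = 16.0 m/s
t = (v − v₀)/a = (16.0 − 13.0)/1.8 = 1.66 s

Phase 2 (constant speed): v₀ = 16.0 m/s, a = 0 m/s².
v = v₀ + at = 16.0 + (0)(8) = 16.0 m/s
Δx = v₀t + ½at² = 16.0·8 + 0.5·0·8² = 128 m
Distance in phase 2 = 128 m

127.85 m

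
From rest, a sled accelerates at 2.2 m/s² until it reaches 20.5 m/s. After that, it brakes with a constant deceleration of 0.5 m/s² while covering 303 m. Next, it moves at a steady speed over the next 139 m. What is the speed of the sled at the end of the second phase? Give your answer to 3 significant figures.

10.8 m/s

Phase 1 (accelerating): v₀ = 0 m/s, a = 2.2 m/s².
v = v₀ + at → t = (20.5 − 0) / 2.2 = 9.32 s
v² = v₀² + 2aΔx → Δx = (20.5² − 0²)/(2·2.2) = 95.5 m

Phase 2 (decelerating): v₀ = 20.5 m/s, a = -0.5 m/s².
v² = v₀² + 2aΔx = 20.5² + 2·-0.5·303 = 117 → v = 10.8 m/s
t = (v − v₀)/a = (10.8 − 20.5)/-0.5 = 19.3 s
Speed at end of phase 2 = 10.8 m/s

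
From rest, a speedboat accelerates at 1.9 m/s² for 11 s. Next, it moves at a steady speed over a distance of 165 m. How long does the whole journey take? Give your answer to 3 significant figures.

18.9 s

Phase 1 (accelerating): v₀ = 0 m/s, a = 1.9 m/s².
v = v₀ + at = 0 + (1.9)(11) = 20.9 m/s
Δx = v₀t + ½at² = 0·11 + 0.5·1.9·11² = 115 m

Phase 2 (constant speed): v₀ = 20.9 m/s, a = 0 m/s².
Constant speed: t = d/v = 165/20.9 = 7.89 s
Total time = 11.0 + 7.89 = 18.9 s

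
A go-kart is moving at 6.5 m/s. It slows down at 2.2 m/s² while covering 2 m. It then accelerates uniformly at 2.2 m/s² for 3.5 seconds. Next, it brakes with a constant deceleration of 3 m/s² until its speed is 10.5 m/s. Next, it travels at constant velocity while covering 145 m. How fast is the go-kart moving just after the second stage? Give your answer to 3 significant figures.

13.5 m/s

Phase 1 (decelerating): v₀ = 6.50 m/s, a = -2.2 m/s².
v² = v₀² + 2aΔx = 6.50² + 2·-2.2·2 = 33.5 → v = 5.78 m/s
t = (v − v₀)/a = (5.78 − 6.50)/-2.2 = 0.326 s

Phase 2 (accelerating): v₀ = 5.78 m/s, a = 2.2 m/s².
v = v₀ + at = 5.78 + (2.2)(3.5) = 13.5 m/s
Δx = v₀t + ½at² = 5.78·3.5 + 0.5·2.2·3.5² = 33.7 m
Speed at end of phase 2 = 13.5 m/s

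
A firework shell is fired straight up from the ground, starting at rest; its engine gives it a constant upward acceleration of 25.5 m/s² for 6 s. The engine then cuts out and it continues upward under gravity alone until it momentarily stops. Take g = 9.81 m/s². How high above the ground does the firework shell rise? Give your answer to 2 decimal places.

1652.12 m

Phase 1 (powered ascent): v₀ = 0 m/s, a = 25.5 m/s².
v = v₀ + at = 0 + (25.5)(6) = 153 m/s
Δx = v₀t + ½at² = 0·6 + 0.5·25.5·6² = 459 m

Phase 2 (coasting upward): v₀ = 153 m/s, a = -9.81 m/s².
v = v₀ + at → t = (0 − 153) / -9.81 = 15.6 s
v² = v₀² + 2aΔx → Δx = (0² − 153²)/(2·-9.81) = 1190 m
Maximum height = 459 + 1190 = 1650 m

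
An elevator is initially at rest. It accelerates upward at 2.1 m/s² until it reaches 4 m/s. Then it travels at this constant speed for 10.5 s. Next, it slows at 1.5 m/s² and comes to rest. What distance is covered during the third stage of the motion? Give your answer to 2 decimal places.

5.33 m

Phase 1 (accelerating): v₀ = 0 m/s, a = 2.1 m/s².
v = v₀ + at → t = (4 − 0) / 2.1 = 1.90 s
v² = v₀² + 2aΔx → Δx = (4² − 0²)/(2·2.1) = 3.81 m

Phase 2 (constant speed): v₀ = 4.00 m/s, a = 0 m/s².
v = v₀ + at = 4.00 + (0)(10.5) = 4.00 m/s
Δx = v₀t + ½at² = 4.00·10.5 + 0.5·0·10.5² = 42.0 m

Phase 3 (decelerating): v₀ = 4.00 m/s, a = -1.5 m/s².
v = v₀ + at → t = (0 − 4.00) / -1.5 = 2.67 s
v² = v₀² + 2aΔx → Δx = (0² − 4.00²)/(2·-1.5) = 5.33 m
Distance in phase 3 = 5.33 m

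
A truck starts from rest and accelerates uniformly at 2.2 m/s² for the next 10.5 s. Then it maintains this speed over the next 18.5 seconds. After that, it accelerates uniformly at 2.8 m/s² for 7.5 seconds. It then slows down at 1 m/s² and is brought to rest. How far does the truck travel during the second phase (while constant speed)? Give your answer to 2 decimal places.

Phase 1 (accelerating): v₀ = 0 m/s, a = 2.2 m/s².
v = v₀ + at = 0 + (2.2)(10.5) = 23.1 m/s
Δx = v₀t + ½at² = 0·10.5 + 0.5·2.2·10.5² = 121 m

Phase 2 (constant speed): v₀ = 23.1 m/s, a = 0 m/s².
v = v₀ + at = 23.1 + (0)(18.5) = 23.1 m/s
Δx = v₀t + ½at² = 23.1·18.5 + 0.5·0·18.5² = 427 m
Distance in phase 2 = 427 m

427.35 m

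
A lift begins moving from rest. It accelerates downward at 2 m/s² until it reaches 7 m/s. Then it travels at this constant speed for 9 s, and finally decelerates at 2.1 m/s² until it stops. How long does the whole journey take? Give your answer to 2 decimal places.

Phase 1 (accelerating): v₀ = 0 m/s, a = 2 m/s².
v = v₀ + at → t = (7 − 0) / 2 = 3.50 s
v² = v₀² + 2aΔx → Δx = (7² − 0²)/(2·2) = 12.2 m

Phase 2 (constant speed): v₀ = 7.00 m/s, a = 0 m/s².
v = v₀ + at = 7.00 + (0)(9) = 7.00 m/s
Δx = v₀t + ½at² = 7.00·9 + 0.5·0·9² = 63.0 m

Phase 3 (decelerating): v₀ = 7.00 m/s, a = -2.1 m/s².
v = v₀ + at → t = (0 − 7.00) / -2.1 = 3.33 s
v² = v₀² + 2aΔx → Δx = (0² − 7.00²)/(2·-2.1) = 11.7 m
Total time = 3.50 + 9.00 + 3.33 = 15.8 s

15.83 s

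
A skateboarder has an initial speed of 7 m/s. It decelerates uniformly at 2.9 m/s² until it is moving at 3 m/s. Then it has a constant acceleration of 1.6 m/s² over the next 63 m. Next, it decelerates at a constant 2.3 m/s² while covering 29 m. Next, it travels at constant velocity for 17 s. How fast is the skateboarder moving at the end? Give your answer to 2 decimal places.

8.79 m/s

Phase 1 (decelerating): v₀ = 7.00 m/s, a = -2.9 m/s².
v = v₀ + at → t = (3 − 7.00) / -2.9 = 1.38 s
v² = v₀² + 2aΔx → Δx = (3² − 7.00²)/(2·-2.9) = 6.90 m

Phase 2 (accelerating): v₀ = 3.00 m/s, a = 1.6 m/s².
v² = v₀² + 2aΔx = 3.00² + 2·1.6·63 = 211 → v = 14.5 m/s
t = (v − v₀)/a = (14.5 − 3.00)/1.6 = 7.20 s

Phase 3 (decelerating): v₀ = 14.5 m/s, a = -2.3 m/s².
v² = v₀² + 2aΔx = 14.5² + 2·-2.3·29 = 77.2 → v = 8.79 m/s
t = (v − v₀)/a = (8.79 − 14.5)/-2.3 = 2.49 s

Phase 4 (constant speed): v₀ = 8.79 m/s, a = 0 m/s².
v = v₀ + at = 8.79 + (0)(17) = 8.79 m/s
Δx = v₀t + ½at² = 8.79·17 + 0.5·0·17² = 149 m
Final speed = 8.79 m/s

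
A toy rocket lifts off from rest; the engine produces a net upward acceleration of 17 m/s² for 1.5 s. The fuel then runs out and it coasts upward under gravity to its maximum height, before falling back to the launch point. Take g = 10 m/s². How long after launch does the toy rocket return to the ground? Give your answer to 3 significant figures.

Phase 1 (powered ascent): v₀ = 0 m/s, a = 17 m/s².
v = v₀ + at = 0 + (17)(1.5) = 25.5 m/s
Δx = v₀t + ½at² = 0·1.5 + 0.5·17·1.5² = 19.1 m

Phase 2 (coasting upward): v₀ = 25.5 m/s, a = -10 m/s².
v = v₀ + at → t = (0 − 25.5) / -10 = 2.55 s
v² = v₀² + 2aΔx → Δx = (0² − 25.5²)/(2·-10) = 32.5 m

Phase 3 (free fall): v₀ = 0 m/s, a = -10 m/s².
Falls 51.6 m from rest: t = √(2·51.6/10) = 3.21 s; v = g·t = 32.1 m/s.
Total time = 1.50 + 2.55 + 3.21 = 7.26 s

7.26 s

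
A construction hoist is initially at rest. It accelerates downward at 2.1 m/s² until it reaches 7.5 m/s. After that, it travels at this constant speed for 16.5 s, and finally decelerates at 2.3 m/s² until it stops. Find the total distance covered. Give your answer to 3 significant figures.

149 m

Phase 1 (accelerating): v₀ = 0 m/s, a = 2.1 m/s².
v = v₀ + at → t = (7.5 − 0) / 2.1 = 3.57 s
v² = v₀² + 2aΔx → Δx = (7.5² − 0²)/(2·2.1) = 13.4 m

Phase 2 (constant speed): v₀ = 7.50 m/s, a = 0 m/s².
v = v₀ + at = 7.50 + (0)(16.5) = 7.50 m/s
Δx = v₀t + ½at² = 7.50·16.5 + 0.5·0·16.5² = 124 m

Phase 3 (decelerating): v₀ = 7.50 m/s, a = -2.3 m/s².
v = v₀ + at → t = (0 − 7.50) / -2.3 = 3.26 s
v² = v₀² + 2aΔx → Δx = (0² − 7.50²)/(2·-2.3) = 12.2 m
Total distance = 13.4 + 124 + 12.2 = 149 m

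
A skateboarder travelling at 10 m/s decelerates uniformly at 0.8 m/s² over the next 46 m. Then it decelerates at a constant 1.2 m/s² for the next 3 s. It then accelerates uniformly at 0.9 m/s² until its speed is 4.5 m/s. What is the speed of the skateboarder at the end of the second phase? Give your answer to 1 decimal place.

Phase 1 (decelerating): v₀ = 10.0 m/s, a = -0.8 m/s².
v² = v₀² + 2aΔx = 10.0² + 2·-0.8·46 = 26.4 → v = 5.14 m/s
t = (v − v₀)/a = (5.14 − 10.0)/-0.8 = 6.08 s

Phase 2 (decelerating): v₀ = 5.14 m/s, a = -1.2 m/s².
v = v₀ + at = 5.14 + (-1.2)(3) = 1.54 m/s
Δx = v₀t + ½at² = 5.14·3 + 0.5·-1.2·3² = 10.0 m
Speed at end of phase 2 = 1.54 m/s

1.5 m/s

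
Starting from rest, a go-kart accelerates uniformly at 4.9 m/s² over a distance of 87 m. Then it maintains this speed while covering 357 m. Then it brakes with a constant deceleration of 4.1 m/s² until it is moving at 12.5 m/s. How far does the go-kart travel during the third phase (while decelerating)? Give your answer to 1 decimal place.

Phase 1 (accelerating): v₀ = 0 m/s, a = 4.9 m/s².
v² = v₀² + 2aΔx = 0² + 2·4.9·87 = 853 → v = 29.2 m/s
t = (v − v₀)/a = (29.2 − 0)/4.9 = 5.96 s

Phase 2 (constant speed): v₀ = 29.2 m/s, a = 0 m/s².
Constant speed: t = d/v = 357/29.2 = 12.2 s

Phase 3 (decelerating): v₀ = 29.2 m/s, a = -4.1 m/s².
v = v₀ + at → t = (12.5 − 29.2) / -4.1 = 4.07 s
v² = v₀² + 2aΔx → Δx = (12.5² − 29.2²)/(2·-4.1) = 84.9 m
Distance in phase 3 = 84.9 m

84.9 m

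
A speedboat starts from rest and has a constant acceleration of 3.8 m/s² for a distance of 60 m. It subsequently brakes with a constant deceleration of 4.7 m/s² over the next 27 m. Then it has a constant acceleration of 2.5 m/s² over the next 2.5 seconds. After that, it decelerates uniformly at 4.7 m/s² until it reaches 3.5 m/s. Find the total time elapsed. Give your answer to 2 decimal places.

13.25 s

Phase 1 (accelerating): v₀ = 0 m/s, a = 3.8 m/s².
v² = v₀² + 2aΔx = 0² + 2·3.8·60 = 456 → v = 21.4 m/s
t = (v − v₀)/a = (21.4 − 0)/3.8 = 5.62 s

Phase 2 (decelerating): v₀ = 21.4 m/s, a = -4.7 m/s².
v² = v₀² + 2aΔx = 21.4² + 2·-4.7·27 = 202 → v = 14.2 m/s
t = (v − v₀)/a = (14.2 − 21.4)/-4.7 = 1.52 s

Phase 3 (accelerating): v₀ = 14.2 m/s, a = 2.5 m/s².
v = v₀ + at = 14.2 + (2.5)(2.5) = 20.5 m/s
Δx = v₀t + ½at² = 14.2·2.5 + 0.5·2.5·2.5² = 43.4 m

Phase 4 (decelerating): v₀ = 20.5 m/s, a = -4.7 m/s².
v = v₀ + at → t = (3.5 − 20.5) / -4.7 = 3.61 s
v² = v₀² + 2aΔx → Δx = (3.5² − 20.5²)/(2·-4.7) = 43.3 m
Total time = 5.62 + 1.52 + 2.50 + 3.61 = 13.2 s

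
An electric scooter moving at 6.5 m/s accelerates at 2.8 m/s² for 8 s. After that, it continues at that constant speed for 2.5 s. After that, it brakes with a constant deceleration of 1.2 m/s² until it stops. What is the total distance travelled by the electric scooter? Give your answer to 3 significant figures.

562 m

Phase 1 (accelerating): v₀ = 6.50 m/s, a = 2.8 m/s².
v = v₀ + at = 6.50 + (2.8)(8) = 28.9 m/s
Δx = v₀t + ½at² = 6.50·8 + 0.5·2.8·8² = 142 m

Phase 2 (constant speed): v₀ = 28.9 m/s, a = 0 m/s².
v = v₀ + at = 28.9 + (0)(2.5) = 28.9 m/s
Δx = v₀t + ½at² = 28.9·2.5 + 0.5·0·2.5² = 72.2 m

Phase 3 (decelerating): v₀ = 28.9 m/s, a = -1.2 m/s².
v = v₀ + at → t = (0 − 28.9) / -1.2 = 24.1 s
v² = v₀² + 2aΔx → Δx = (0² − 28.9²)/(2·-1.2) = 348 m
Total distance = 142 + 72.2 + 348 = 562 m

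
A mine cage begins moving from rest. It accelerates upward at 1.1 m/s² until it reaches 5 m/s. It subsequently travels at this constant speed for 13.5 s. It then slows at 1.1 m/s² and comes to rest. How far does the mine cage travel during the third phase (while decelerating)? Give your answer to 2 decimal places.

11.36 m

Phase 1 (accelerating): v₀ = 0 m/s, a = 1.1 m/s².
v = v₀ + at → t = (5 − 0) / 1.1 = 4.55 s
v² = v₀² + 2aΔx → Δx = (5² − 0²)/(2·1.1) = 11.4 m

Phase 2 (constant speed): v₀ = 5.00 m/s, a = 0 m/s².
v = v₀ + at = 5.00 + (0)(13.5) = 5.00 m/s
Δx = v₀t + ½at² = 5.00·13.5 + 0.5·0·13.5² = 67.5 m

Phase 3 (decelerating): v₀ = 5.00 m/s, a = -1.1 m/s².
v = v₀ + at → t = (0 − 5.00) / -1.1 = 4.55 s
v² = v₀² + 2aΔx → Δx = (0² − 5.00²)/(2·-1.1) = 11.4 m
Distance in phase 3 = 11.4 m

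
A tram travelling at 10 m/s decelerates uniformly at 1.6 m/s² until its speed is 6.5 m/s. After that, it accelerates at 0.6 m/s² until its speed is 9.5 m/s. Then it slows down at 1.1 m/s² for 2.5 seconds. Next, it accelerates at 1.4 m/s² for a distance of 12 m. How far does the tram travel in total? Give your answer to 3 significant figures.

Phase 1 (decelerating): v₀ = 10.0 m/s, a = -1.6 m/s².
v = v₀ + at → t = (6.5 − 10.0) / -1.6 = 2.19 s
v² = v₀² + 2aΔx → Δx = (6.5² − 10.0²)/(2·-1.6) = 18.0 m

Phase 2 (accelerating): v₀ = 6.50 m/s, a = 0.6 m/s².
v = v₀ + at → t = (9.5 − 6.50) / 0.6 = 5.00 s
v² = v₀² + 2aΔx → Δx = (9.5² − 6.50²)/(2·0.6) = 40.0 m

Phase 3 (decelerating): v₀ = 9.50 m/s, a = -1.1 m/s².
v = v₀ + at = 9.50 + (-1.1)(2.5) = 6.75 m/s
Δx = v₀t + ½at² = 9.50·2.5 + 0.5·-1.1·2.5² = 20.3 m

Phase 4 (accelerating): v₀ = 6.75 m/s, a = 1.4 m/s².
v² = v₀² + 2aΔx = 6.75² + 2·1.4·12 = 79.2 → v = 8.90 m/s
t = (v − v₀)/a = (8.90 − 6.75)/1.4 = 1.53 s
Total distance = 18.0 + 40.0 + 20.3 + 12.0 = 90.4 m

90.4 m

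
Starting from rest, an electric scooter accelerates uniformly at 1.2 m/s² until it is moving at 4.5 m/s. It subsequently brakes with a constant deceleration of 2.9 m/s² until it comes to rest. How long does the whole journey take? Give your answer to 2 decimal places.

Phase 1 (accelerating): v₀ = 0 m/s, a = 1.2 m/s².
v = v₀ + at → t = (4.5 − 0) / 1.2 = 3.75 s
v² = v₀² + 2aΔx → Δx = (4.5² − 0²)/(2·1.2) = 8.44 m

Phase 2 (decelerating): v₀ = 4.50 m/s, a = -2.9 m/s².
v = v₀ + at → t = (0 − 4.50) / -2.9 = 1.55 s
v² = v₀² + 2aΔx → Δx = (0² − 4.50²)/(2·-2.9) = 3.49 m
Total time = 3.75 + 1.55 = 5.30 s

5.30 s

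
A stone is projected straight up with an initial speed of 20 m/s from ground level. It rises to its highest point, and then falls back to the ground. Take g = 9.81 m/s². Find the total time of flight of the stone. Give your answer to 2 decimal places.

4.08 s

Phase 1 (rising): v₀ = 20.0 m/s, a = -9.81 m/s².
v = v₀ + at → t = (0 − 20.0) / -9.81 = 2.04 s
v² = v₀² + 2aΔx → Δx = (0² − 20.0²)/(2·-9.81) = 20.4 m

Phase 2 (falling): v₀ = 0 m/s, a = -9.81 m/s².
Falls 20.4 m from rest: t = √(2·20.4/9.81) = 2.04 s; v = g·t = 20.0 m/s.
Total time = 2.04 + 2.04 = 4.08 s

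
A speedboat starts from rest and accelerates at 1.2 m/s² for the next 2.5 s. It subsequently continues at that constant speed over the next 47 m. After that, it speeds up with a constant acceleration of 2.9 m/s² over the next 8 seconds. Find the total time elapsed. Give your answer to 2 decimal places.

Phase 1 (accelerating): v₀ = 0 m/s, a = 1.2 m/s².
v = v₀ + at = 0 + (1.2)(2.5) = 3.00 m/s
Δx = v₀t + ½at² = 0·2.5 + 0.5·1.2·2.5² = 3.75 m

Phase 2 (constant speed): v₀ = 3.00 m/s, a = 0 m/s².
Constant speed: t = d/v = 47/3.00 = 15.7 s

Phase 3 (accelerating): v₀ = 3.00 m/s, a = 2.9 m/s².
v = v₀ + at = 3.00 + (2.9)(8) = 26.2 m/s
Δx = v₀t + ½at² = 3.00·8 + 0.5·2.9·8² = 117 m
Total time = 2.50 + 15.7 + 8.00 = 26.2 s

26.17 s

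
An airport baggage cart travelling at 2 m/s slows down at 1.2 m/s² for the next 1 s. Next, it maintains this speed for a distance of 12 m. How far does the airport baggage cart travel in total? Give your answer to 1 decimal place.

Phase 1 (decelerating): v₀ = 2.00 m/s, a = -1.2 m/s².
v = v₀ + at = 2.00 + (-1.2)(1) = 0.800 m/s
Δx = v₀t + ½at² = 2.00·1 + 0.5·-1.2·1² = 1.40 m

Phase 2 (constant speed): v₀ = 0.800 m/s, a = 0 m/s².
Constant speed: t = d/v = 12/0.800 = 15.0 s
Total distance = 1.40 + 12.0 = 13.4 m

13.4 m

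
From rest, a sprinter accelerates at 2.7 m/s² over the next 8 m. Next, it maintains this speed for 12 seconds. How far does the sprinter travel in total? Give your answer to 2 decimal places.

86.87 m

Phase 1 (accelerating): v₀ = 0 m/s, a = 2.7 m/s².
v² = v₀² + 2aΔx = 0² + 2·2.7·8 = 43.2 → v = 6.57 m/s
t = (v − v₀)/a = (6.57 − 0)/2.7 = 2.43 s

Phase 2 (constant speed): v₀ = 6.57 m/s, a = 0 m/s².
v = v₀ + at = 6.57 + (0)(12) = 6.57 m/s
Δx = v₀t + ½at² = 6.57·12 + 0.5·0·12² = 78.9 m
Total distance = 8.00 + 78.9 = 86.9 m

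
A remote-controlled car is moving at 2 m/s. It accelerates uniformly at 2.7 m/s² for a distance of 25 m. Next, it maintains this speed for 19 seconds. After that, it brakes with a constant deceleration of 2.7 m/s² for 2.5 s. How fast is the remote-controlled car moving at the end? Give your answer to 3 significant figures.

5.04 m/s

Phase 1 (accelerating): v₀ = 2.00 m/s, a = 2.7 m/s².
v² = v₀² + 2aΔx = 2.00² + 2·2.7·25 = 139 → v = 11.8 m/s
t = (v − v₀)/a = (11.8 − 2.00)/2.7 = 3.63 s

Phase 2 (constant speed): v₀ = 11.8 m/s, a = 0 m/s².
v = v₀ + at = 11.8 + (0)(19) = 11.8 m/s
Δx = v₀t + ½at² = 11.8·19 + 0.5·0·19² = 224 m

Phase 3 (decelerating): v₀ = 11.8 m/s, a = -2.7 m/s².
v = v₀ + at = 11.8 + (-2.7)(2.5) = 5.04 m/s
Δx = v₀t + ½at² = 11.8·2.5 + 0.5·-2.7·2.5² = 21.0 m
Final speed = 5.04 m/s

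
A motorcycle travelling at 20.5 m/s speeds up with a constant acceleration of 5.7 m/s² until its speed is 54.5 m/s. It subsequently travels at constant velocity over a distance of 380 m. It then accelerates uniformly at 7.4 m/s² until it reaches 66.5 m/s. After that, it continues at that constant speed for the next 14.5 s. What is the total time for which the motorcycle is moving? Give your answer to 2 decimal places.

29.06 s

Phase 1 (accelerating): v₀ = 20.5 m/s, a = 5.7 m/s².
v = v₀ + at → t = (54.5 − 20.5) / 5.7 = 5.96 s
v² = v₀² + 2aΔx → Δx = (54.5² − 20.5²)/(2·5.7) = 224 m

Phase 2 (constant speed): v₀ = 54.5 m/s, a = 0 m/s².
Constant speed: t = d/v = 380/54.5 = 6.97 s

Phase 3 (accelerating): v₀ = 54.5 m/s, a = 7.4 m/s².
v = v₀ + at → t = (66.5 − 54.5) / 7.4 = 1.62 s
v² = v₀² + 2aΔx → Δx = (66.5² − 54.5²)/(2·7.4) = 98.1 m

Phase 4 (constant speed): v₀ = 66.5 m/s, a = 0 m/s².
v = v₀ + at = 66.5 + (0)(14.5) = 66.5 m/s
Δx = v₀t + ½at² = 66.5·14.5 + 0.5·0·14.5² = 964 m
Total time = 5.96 + 6.97 + 1.62 + 14.5 = 29.1 s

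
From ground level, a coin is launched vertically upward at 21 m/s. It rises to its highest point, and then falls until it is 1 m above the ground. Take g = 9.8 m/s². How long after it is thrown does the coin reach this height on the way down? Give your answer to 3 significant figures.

4.24 s

Phase 1 (rising): v₀ = 21.0 m/s, a = -9.8 m/s².
v = v₀ + at → t = (0 − 21.0) / -9.8 = 2.14 s
v² = v₀² + 2aΔx → Δx = (0² − 21.0²)/(2·-9.8) = 22.5 m

Phase 2 (falling): v₀ = 0 m/s, a = -9.8 m/s².
Falls 21.5 m from rest: t = √(2·21.5/9.8) = 2.09 s; v = g·t = 20.5 m/s.
Total time = 2.14 + 2.09 = 4.24 s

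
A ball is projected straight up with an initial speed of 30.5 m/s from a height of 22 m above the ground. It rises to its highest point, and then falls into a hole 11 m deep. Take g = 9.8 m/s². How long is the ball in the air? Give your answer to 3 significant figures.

Phase 1 (rising): v₀ = 30.5 m/s, a = -9.8 m/s².
v = v₀ + at → t = (0 − 30.5) / -9.8 = 3.11 s
v² = v₀² + 2aΔx → Δx = (0² − 30.5²)/(2·-9.8) = 47.5 m

Phase 2 (falling): v₀ = 0 m/s, a = -9.8 m/s².
Falls 80.5 m from rest: t = √(2·80.5/9.8) = 4.05 s; v = g·t = 39.7 m/s.
Total time = 3.11 + 4.05 = 7.16 s

7.16 s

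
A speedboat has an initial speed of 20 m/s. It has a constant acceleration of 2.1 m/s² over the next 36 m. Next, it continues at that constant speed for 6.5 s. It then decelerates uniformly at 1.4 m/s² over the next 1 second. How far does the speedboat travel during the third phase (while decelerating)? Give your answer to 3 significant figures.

22.8 m

Phase 1 (accelerating): v₀ = 20.0 m/s, a = 2.1 m/s².
v² = v₀² + 2aΔx = 20.0² + 2·2.1·36 = 551 → v = 23.5 m/s
t = (v − v₀)/a = (23.5 − 20.0)/2.1 = 1.66 s

Phase 2 (constant speed): v₀ = 23.5 m/s, a = 0 m/s².
v = v₀ + at = 23.5 + (0)(6.5) = 23.5 m/s
Δx = v₀t + ½at² = 23.5·6.5 + 0.5·0·6.5² = 153 m

Phase 3 (decelerating): v₀ = 23.5 m/s, a = -1.4 m/s².
v = v₀ + at = 23.5 + (-1.4)(1) = 22.1 m/s
Δx = v₀t + ½at² = 23.5·1 + 0.5·-1.4·1² = 22.8 m
Distance in phase 3 = 22.8 m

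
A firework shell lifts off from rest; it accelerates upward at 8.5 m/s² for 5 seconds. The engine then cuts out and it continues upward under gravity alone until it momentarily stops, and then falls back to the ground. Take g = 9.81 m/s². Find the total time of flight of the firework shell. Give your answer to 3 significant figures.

15.7 s

Phase 1 (powered ascent): v₀ = 0 m/s, a = 8.5 m/s².
v = v₀ + at = 0 + (8.5)(5) = 42.5 m/s
Δx = v₀t + ½at² = 0·5 + 0.5·8.5·5² = 106 m

Phase 2 (coasting upward): v₀ = 42.5 m/s, a = -9.81 m/s².
v = v₀ + at → t = (0 − 42.5) / -9.81 = 4.33 s
v² = v₀² + 2aΔx → Δx = (0² − 42.5²)/(2·-9.81) = 92.1 m

Phase 3 (free fall): v₀ = 0 m/s, a = -9.81 m/s².
Falls 198 m from rest: t = √(2·198/9.81) = 6.36 s; v = g·t = 62.4 m/s.
Total time = 5.00 + 4.33 + 6.36 = 15.7 s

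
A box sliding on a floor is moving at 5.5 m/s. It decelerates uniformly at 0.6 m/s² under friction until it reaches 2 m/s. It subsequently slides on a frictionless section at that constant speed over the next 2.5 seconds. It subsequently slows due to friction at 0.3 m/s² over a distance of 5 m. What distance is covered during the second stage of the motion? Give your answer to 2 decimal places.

Phase 1 (decelerating): v₀ = 5.50 m/s, a = -0.6 m/s².
v = v₀ + at → t = (2 − 5.50) / -0.6 = 5.83 s
v² = v₀² + 2aΔx → Δx = (2² − 5.50²)/(2·-0.6) = 21.9 m

Phase 2 (constant speed): v₀ = 2.00 m/s, a = 0 m/s².
v = v₀ + at = 2.00 + (0)(2.5) = 2.00 m/s
Δx = v₀t + ½at² = 2.00·2.5 + 0.5·0·2.5² = 5.00 m
Distance in phase 2 = 5.00 m

5.00 m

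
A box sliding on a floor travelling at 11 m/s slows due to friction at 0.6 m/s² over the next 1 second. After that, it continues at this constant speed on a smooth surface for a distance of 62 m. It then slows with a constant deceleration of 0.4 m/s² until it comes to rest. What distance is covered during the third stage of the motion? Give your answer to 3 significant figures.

135 m

Phase 1 (decelerating): v₀ = 11.0 m/s, a = -0.6 m/s².
v = v₀ + at = 11.0 + (-0.6)(1) = 10.4 m/s
Δx = v₀t + ½at² = 11.0·1 + 0.5·-0.6·1² = 10.7 m

Phase 2 (constant speed): v₀ = 10.4 m/s, a = 0 m/s².
Constant speed: t = d/v = 62/10.4 = 5.96 s

Phase 3 (decelerating): v₀ = 10.4 m/s, a = -0.4 m/s².
v = v₀ + at → t = (0 − 10.4) / -0.4 = 26.0 s
v² = v₀² + 2aΔx → Δx = (0² − 10.4²)/(2·-0.4) = 135 m
Distance in phase 3 = 135 m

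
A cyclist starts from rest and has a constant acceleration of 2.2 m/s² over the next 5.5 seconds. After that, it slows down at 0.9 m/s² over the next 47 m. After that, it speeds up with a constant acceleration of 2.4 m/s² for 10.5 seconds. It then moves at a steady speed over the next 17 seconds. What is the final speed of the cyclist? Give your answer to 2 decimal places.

33.06 m/s

Phase 1 (accelerating): v₀ = 0 m/s, a = 2.2 m/s².
v = v₀ + at = 0 + (2.2)(5.5) = 12.1 m/s
Δx = v₀t + ½at² = 0·5.5 + 0.5·2.2·5.5² = 33.3 m

Phase 2 (decelerating): v₀ = 12.1 m/s, a = -0.9 m/s².
v² = v₀² + 2aΔx = 12.1² + 2·-0.9·47 = 61.8 → v = 7.86 m/s
t = (v − v₀)/a = (7.86 − 12.1)/-0.9 = 4.71 s

Phase 3 (accelerating): v₀ = 7.86 m/s, a = 2.4 m/s².
v = v₀ + at = 7.86 + (2.4)(10.5) = 33.1 m/s
Δx = v₀t + ½at² = 7.86·10.5 + 0.5·2.4·10.5² = 215 m

Phase 4 (constant speed): v₀ = 33.1 m/s, a = 0 m/s².
v = v₀ + at = 33.1 + (0)(17) = 33.1 m/s
Δx = v₀t + ½at² = 33.1·17 + 0.5·0·17² = 562 m
Final speed = 33.1 m/s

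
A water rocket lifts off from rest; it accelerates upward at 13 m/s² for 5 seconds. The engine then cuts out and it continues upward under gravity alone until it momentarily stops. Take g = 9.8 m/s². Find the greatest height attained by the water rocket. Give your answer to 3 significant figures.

Phase 1 (powered ascent): v₀ = 0 m/s, a = 13 m/s².
v = v₀ + at = 0 + (13)(5) = 65.0 m/s
Δx = v₀t + ½at² = 0·5 + 0.5·13·5² = 162 m

Phase 2 (coasting upward): v₀ = 65.0 m/s, a = -9.8 m/s².
v = v₀ + at → t = (0 − 65.0) / -9.8 = 6.63 s
v² = v₀² + 2aΔx → Δx = (0² − 65.0²)/(2·-9.8) = 216 m
Maximum height = 162 + 216 = 378 m

378 m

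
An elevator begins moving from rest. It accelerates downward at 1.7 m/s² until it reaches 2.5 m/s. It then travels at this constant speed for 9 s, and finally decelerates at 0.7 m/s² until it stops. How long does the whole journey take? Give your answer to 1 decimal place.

14.0 s

Phase 1 (accelerating): v₀ = 0 m/s, a = 1.7 m/s².
v = v₀ + at → t = (2.5 − 0) / 1.7 = 1.47 s
v² = v₀² + 2aΔx → Δx = (2.5² − 0²)/(2·1.7) = 1.84 m

Phase 2 (constant speed): v₀ = 2.50 m/s, a = 0 m/s².
v = v₀ + at = 2.50 + (0)(9) = 2.50 m/s
Δx = v₀t + ½at² = 2.50·9 + 0.5·0·9² = 22.5 m

Phase 3 (decelerating): v₀ = 2.50 m/s, a = -0.7 m/s².
v = v₀ + at → t = (0 − 2.50) / -0.7 = 3.57 s
v² = v₀² + 2aΔx → Δx = (0² − 2.50²)/(2·-0.7) = 4.46 m
Total time = 1.47 + 9.00 + 3.57 = 14.0 s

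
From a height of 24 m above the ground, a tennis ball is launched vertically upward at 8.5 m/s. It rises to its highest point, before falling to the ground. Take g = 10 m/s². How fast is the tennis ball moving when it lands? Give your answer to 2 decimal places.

Phase 1 (rising): v₀ = 8.50 m/s, a = -10 m/s².
v = v₀ + at → t = (0 − 8.50) / -10 = 0.850 s
v² = v₀² + 2aΔx → Δx = (0² − 8.50²)/(2·-10) = 3.61 m

Phase 2 (falling): v₀ = 0 m/s, a = -10 m/s².
Falls 27.6 m from rest: t = √(2·27.6/10) = 2.35 s; v = g·t = 23.5 m/s.
Final speed = 23.5 m/s

23.50 m/s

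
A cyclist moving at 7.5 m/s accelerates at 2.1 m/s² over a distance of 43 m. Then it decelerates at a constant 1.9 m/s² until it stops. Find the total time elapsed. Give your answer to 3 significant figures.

11.9 s

Phase 1 (accelerating): v₀ = 7.50 m/s, a = 2.1 m/s².
v² = v₀² + 2aΔx = 7.50² + 2·2.1·43 = 237 → v = 15.4 m/s
t = (v − v₀)/a = (15.4 − 7.50)/2.1 = 3.76 s

Phase 2 (decelerating): v₀ = 15.4 m/s, a = -1.9 m/s².
v = v₀ + at → t = (0 − 15.4) / -1.9 = 8.10 s
v² = v₀² + 2aΔx → Δx = (0² − 15.4²)/(2·-1.9) = 62.3 m
Total time = 3.76 + 8.10 = 11.9 s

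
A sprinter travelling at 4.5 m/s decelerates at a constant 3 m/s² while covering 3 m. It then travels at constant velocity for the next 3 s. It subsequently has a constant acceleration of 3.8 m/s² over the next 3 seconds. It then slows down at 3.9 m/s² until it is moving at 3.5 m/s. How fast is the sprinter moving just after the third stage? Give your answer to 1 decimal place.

Phase 1 (decelerating): v₀ = 4.50 m/s, a = -3 m/s².
v² = v₀² + 2aΔx = 4.50² + 2·-3·3 = 2.25 → v = 1.50 m/s
t = (v − v₀)/a = (1.50 − 4.50)/-3 = 1.00 s

Phase 2 (constant speed): v₀ = 1.50 m/s, a = 0 m/s².
v = v₀ + at = 1.50 + (0)(3) = 1.50 m/s
Δx = v₀t + ½at² = 1.50·3 + 0.5·0·3² = 4.50 m

Phase 3 (accelerating): v₀ = 1.50 m/s, a = 3.8 m/s².
v = v₀ + at = 1.50 + (3.8)(3) = 12.9 m/s
Δx = v₀t + ½at² = 1.50·3 + 0.5·3.8·3² = 21.6 m
Speed at end of phase 3 = 12.9 m/s

12.9 m/s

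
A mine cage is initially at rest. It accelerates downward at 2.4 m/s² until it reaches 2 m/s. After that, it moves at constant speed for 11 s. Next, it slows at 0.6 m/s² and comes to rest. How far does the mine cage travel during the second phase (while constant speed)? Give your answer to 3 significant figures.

Phase 1 (accelerating): v₀ = 0 m/s, a = 2.4 m/s².
v = v₀ + at → t = (2 − 0) / 2.4 = 0.833 s
v² = v₀² + 2aΔx → Δx = (2² − 0²)/(2·2.4) = 0.833 m

Phase 2 (constant speed): v₀ = 2.00 m/s, a = 0 m/s².
v = v₀ + at = 2.00 + (0)(11) = 2.00 m/s
Δx = v₀t + ½at² = 2.00·11 + 0.5·0·11² = 22.0 m
Distance in phase 2 = 22.0 m

22.0 m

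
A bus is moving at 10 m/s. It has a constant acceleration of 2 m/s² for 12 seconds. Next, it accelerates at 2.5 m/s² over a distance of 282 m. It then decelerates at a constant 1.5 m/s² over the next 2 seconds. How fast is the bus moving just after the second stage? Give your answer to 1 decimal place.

50.7 m/s

Phase 1 (accelerating): v₀ = 10.0 m/s, a = 2 m/s².
v = v₀ + at = 10.0 + (2)(12) = 34.0 m/s
Δx = v₀t + ½at² = 10.0·12 + 0.5·2·12² = 264 m

Phase 2 (accelerating): v₀ = 34.0 m/s, a = 2.5 m/s².
v² = v₀² + 2aΔx = 34.0² + 2·2.5·282 = 2570 → v = 50.7 m/s
t = (v − v₀)/a = (50.7 − 34.0)/2.5 = 6.66 s
Speed at end of phase 2 = 50.7 m/s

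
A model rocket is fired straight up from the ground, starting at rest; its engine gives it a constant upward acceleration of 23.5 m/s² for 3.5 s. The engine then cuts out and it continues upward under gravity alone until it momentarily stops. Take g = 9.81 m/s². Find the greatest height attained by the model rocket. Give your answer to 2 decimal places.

Phase 1 (powered ascent): v₀ = 0 m/s, a = 23.5 m/s².
v = v₀ + at = 0 + (23.5)(3.5) = 82.2 m/s
Δx = v₀t + ½at² = 0·3.5 + 0.5·23.5·3.5² = 144 m

Phase 2 (coasting upward): v₀ = 82.2 m/s, a = -9.81 m/s².
v = v₀ + at → t = (0 − 82.2) / -9.81 = 8.38 s
v² = v₀² + 2aΔx → Δx = (0² − 82.2²)/(2·-9.81) = 345 m
Maximum height = 144 + 345 = 489 m

488.74 m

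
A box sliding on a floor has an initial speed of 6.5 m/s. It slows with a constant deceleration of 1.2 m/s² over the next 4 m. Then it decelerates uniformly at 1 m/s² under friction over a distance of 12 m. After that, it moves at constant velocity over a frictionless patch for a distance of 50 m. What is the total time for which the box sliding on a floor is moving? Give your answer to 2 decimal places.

20.43 s

Phase 1 (decelerating): v₀ = 6.50 m/s, a = -1.2 m/s².
v² = v₀² + 2aΔx = 6.50² + 2·-1.2·4 = 32.6 → v = 5.71 m/s
t = (v − v₀)/a = (5.71 − 6.50)/-1.2 = 0.655 s

Phase 2 (decelerating): v₀ = 5.71 m/s, a = -1 m/s².
v² = v₀² + 2aΔx = 5.71² + 2·-1·12 = 8.65 → v = 2.94 m/s
t = (v − v₀)/a = (2.94 − 5.71)/-1 = 2.77 s

Phase 3 (constant speed): v₀ = 2.94 m/s, a = 0 m/s².
Constant speed: t = d/v = 50/2.94 = 17.0 s
Total time = 0.655 + 2.77 + 17.0 = 20.4 s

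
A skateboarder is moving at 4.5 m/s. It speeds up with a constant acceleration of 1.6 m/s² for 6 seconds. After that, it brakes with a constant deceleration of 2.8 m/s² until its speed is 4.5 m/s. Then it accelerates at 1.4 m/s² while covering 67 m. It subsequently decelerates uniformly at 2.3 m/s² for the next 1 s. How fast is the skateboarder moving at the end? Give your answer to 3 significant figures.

Phase 1 (accelerating): v₀ = 4.50 m/s, a = 1.6 m/s².
v = v₀ + at = 4.50 + (1.6)(6) = 14.1 m/s
Δx = v₀t + ½at² = 4.50·6 + 0.5·1.6·6² = 55.8 m

Phase 2 (decelerating): v₀ = 14.1 m/s, a = -2.8 m/s².
v = v₀ + at → t = (4.5 − 14.1) / -2.8 = 3.43 s
v² = v₀² + 2aΔx → Δx = (4.5² − 14.1²)/(2·-2.8) = 31.9 m

Phase 3 (accelerating): v₀ = 4.50 m/s, a = 1.4 m/s².
v² = v₀² + 2aΔx = 4.50² + 2·1.4·67 = 208 → v = 14.4 m/s
t = (v − v₀)/a = (14.4 − 4.50)/1.4 = 7.08 s

Phase 4 (decelerating): v₀ = 14.4 m/s, a = -2.3 m/s².
v = v₀ + at = 14.4 + (-2.3)(1) = 12.1 m/s
Δx = v₀t + ½at² = 14.4·1 + 0.5·-2.3·1² = 13.3 m
Final speed = 12.1 m/s

12.1 m/s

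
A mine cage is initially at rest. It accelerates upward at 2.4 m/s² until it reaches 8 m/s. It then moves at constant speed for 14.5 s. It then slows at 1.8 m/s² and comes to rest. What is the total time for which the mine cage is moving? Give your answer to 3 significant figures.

Phase 1 (accelerating): v₀ = 0 m/s, a = 2.4 m/s².
v = v₀ + at → t = (8 − 0) / 2.4 = 3.33 s
v² = v₀² + 2aΔx → Δx = (8² − 0²)/(2·2.4) = 13.3 m

Phase 2 (constant speed): v₀ = 8.00 m/s, a = 0 m/s².
v = v₀ + at = 8.00 + (0)(14.5) = 8.00 m/s
Δx = v₀t + ½at² = 8.00·14.5 + 0.5·0·14.5² = 116 m

Phase 3 (decelerating): v₀ = 8.00 m/s, a = -1.8 m/s².
v = v₀ + at → t = (0 − 8.00) / -1.8 = 4.44 s
v² = v₀² + 2aΔx → Δx = (0² − 8.00²)/(2·-1.8) = 17.8 m
Total time = 3.33 + 14.5 + 4.44 = 22.3 s

22.3 s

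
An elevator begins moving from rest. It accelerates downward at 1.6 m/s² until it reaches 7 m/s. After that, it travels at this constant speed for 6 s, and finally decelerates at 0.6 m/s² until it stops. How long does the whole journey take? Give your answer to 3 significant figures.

Phase 1 (accelerating): v₀ = 0 m/s, a = 1.6 m/s².
v = v₀ + at → t = (7 − 0) / 1.6 = 4.38 s
v² = v₀² + 2aΔx → Δx = (7² − 0²)/(2·1.6) = 15.3 m

Phase 2 (constant speed): v₀ = 7.00 m/s, a = 0 m/s².
v = v₀ + at = 7.00 + (0)(6) = 7.00 m/s
Δx = v₀t + ½at² = 7.00·6 + 0.5·0·6² = 42.0 m

Phase 3 (decelerating): v₀ = 7.00 m/s, a = -0.6 m/s².
v = v₀ + at → t = (0 − 7.00) / -0.6 = 11.7 s
v² = v₀² + 2aΔx → Δx = (0² − 7.00²)/(2·-0.6) = 40.8 m
Total time = 4.38 + 6.00 + 11.7 = 22.0 s

22.0 s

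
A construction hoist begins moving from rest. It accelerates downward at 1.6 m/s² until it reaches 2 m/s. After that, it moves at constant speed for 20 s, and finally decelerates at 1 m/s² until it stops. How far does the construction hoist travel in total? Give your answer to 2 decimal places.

43.25 m

Phase 1 (accelerating): v₀ = 0 m/s, a = 1.6 m/s².
v = v₀ + at → t = (2 − 0) / 1.6 = 1.25 s
v² = v₀² + 2aΔx → Δx = (2² − 0²)/(2·1.6) = 1.25 m

Phase 2 (constant speed): v₀ = 2.00 m/s, a = 0 m/s².
v = v₀ + at = 2.00 + (0)(20) = 2.00 m/s
Δx = v₀t + ½at² = 2.00·20 + 0.5·0·20² = 40.0 m

Phase 3 (decelerating): v₀ = 2.00 m/s, a = -1 m/s².
v = v₀ + at → t = (0 − 2.00) / -1 = 2.00 s
v² = v₀² + 2aΔx → Δx = (0² − 2.00²)/(2·-1) = 2.00 m
Total distance = 1.25 + 40.0 + 2.00 = 43.2 m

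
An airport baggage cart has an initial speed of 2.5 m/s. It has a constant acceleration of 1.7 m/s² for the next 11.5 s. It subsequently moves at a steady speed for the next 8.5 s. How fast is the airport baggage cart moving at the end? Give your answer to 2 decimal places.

22.05 m/s

Phase 1 (accelerating): v₀ = 2.50 m/s, a = 1.7 m/s².
v = v₀ + at = 2.50 + (1.7)(11.5) = 22.1 m/s
Δx = v₀t + ½at² = 2.50·11.5 + 0.5·1.7·11.5² = 141 m

Phase 2 (constant speed): v₀ = 22.1 m/s, a = 0 m/s².
v = v₀ + at = 22.1 + (0)(8.5) = 22.1 m/s
Δx = v₀t + ½at² = 22.1·8.5 + 0.5·0·8.5² = 187 m
Final speed = 22.1 m/s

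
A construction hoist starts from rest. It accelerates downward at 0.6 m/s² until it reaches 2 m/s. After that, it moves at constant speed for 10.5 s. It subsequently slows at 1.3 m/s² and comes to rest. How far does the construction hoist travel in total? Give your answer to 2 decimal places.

25.87 m

Phase 1 (accelerating): v₀ = 0 m/s, a = 0.6 m/s².
v = v₀ + at → t = (2 − 0) / 0.6 = 3.33 s
v² = v₀² + 2aΔx → Δx = (2² − 0²)/(2·0.6) = 3.33 m

Phase 2 (constant speed): v₀ = 2.00 m/s, a = 0 m/s².
v = v₀ + at = 2.00 + (0)(10.5) = 2.00 m/s
Δx = v₀t + ½at² = 2.00·10.5 + 0.5·0·10.5² = 21.0 m

Phase 3 (decelerating): v₀ = 2.00 m/s, a = -1.3 m/s².
v = v₀ + at → t = (0 − 2.00) / -1.3 = 1.54 s
v² = v₀² + 2aΔx → Δx = (0² − 2.00²)/(2·-1.3) = 1.54 m
Total distance = 3.33 + 21.0 + 1.54 = 25.9 m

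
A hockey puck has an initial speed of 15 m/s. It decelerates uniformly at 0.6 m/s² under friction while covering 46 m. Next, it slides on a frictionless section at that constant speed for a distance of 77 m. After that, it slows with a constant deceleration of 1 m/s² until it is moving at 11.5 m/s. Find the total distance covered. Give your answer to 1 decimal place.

Phase 1 (decelerating): v₀ = 15.0 m/s, a = -0.6 m/s².
v² = v₀² + 2aΔx = 15.0² + 2·-0.6·46 = 170 → v = 13.0 m/s
t = (v − v₀)/a = (13.0 − 15.0)/-0.6 = 3.28 s

Phase 2 (constant speed): v₀ = 13.0 m/s, a = 0 m/s².
Constant speed: t = d/v = 77/13.0 = 5.91 s

Phase 3 (decelerating): v₀ = 13.0 m/s, a = -1 m/s².
v = v₀ + at → t = (11.5 − 13.0) / -1 = 1.53 s
v² = v₀² + 2aΔx → Δx = (11.5² − 13.0²)/(2·-1) = 18.8 m
Total distance = 46.0 + 77.0 + 18.8 = 142 m

141.8 m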